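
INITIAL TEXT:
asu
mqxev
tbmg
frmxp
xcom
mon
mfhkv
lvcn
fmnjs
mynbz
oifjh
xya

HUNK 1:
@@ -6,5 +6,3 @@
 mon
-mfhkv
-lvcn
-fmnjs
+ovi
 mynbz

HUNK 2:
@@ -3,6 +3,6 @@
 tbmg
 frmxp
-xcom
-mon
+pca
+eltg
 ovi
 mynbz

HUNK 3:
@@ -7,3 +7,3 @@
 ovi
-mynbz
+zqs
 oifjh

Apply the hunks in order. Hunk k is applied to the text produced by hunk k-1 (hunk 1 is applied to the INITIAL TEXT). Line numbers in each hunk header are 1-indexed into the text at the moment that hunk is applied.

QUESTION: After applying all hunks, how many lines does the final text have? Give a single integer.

Hunk 1: at line 6 remove [mfhkv,lvcn,fmnjs] add [ovi] -> 10 lines: asu mqxev tbmg frmxp xcom mon ovi mynbz oifjh xya
Hunk 2: at line 3 remove [xcom,mon] add [pca,eltg] -> 10 lines: asu mqxev tbmg frmxp pca eltg ovi mynbz oifjh xya
Hunk 3: at line 7 remove [mynbz] add [zqs] -> 10 lines: asu mqxev tbmg frmxp pca eltg ovi zqs oifjh xya
Final line count: 10

Answer: 10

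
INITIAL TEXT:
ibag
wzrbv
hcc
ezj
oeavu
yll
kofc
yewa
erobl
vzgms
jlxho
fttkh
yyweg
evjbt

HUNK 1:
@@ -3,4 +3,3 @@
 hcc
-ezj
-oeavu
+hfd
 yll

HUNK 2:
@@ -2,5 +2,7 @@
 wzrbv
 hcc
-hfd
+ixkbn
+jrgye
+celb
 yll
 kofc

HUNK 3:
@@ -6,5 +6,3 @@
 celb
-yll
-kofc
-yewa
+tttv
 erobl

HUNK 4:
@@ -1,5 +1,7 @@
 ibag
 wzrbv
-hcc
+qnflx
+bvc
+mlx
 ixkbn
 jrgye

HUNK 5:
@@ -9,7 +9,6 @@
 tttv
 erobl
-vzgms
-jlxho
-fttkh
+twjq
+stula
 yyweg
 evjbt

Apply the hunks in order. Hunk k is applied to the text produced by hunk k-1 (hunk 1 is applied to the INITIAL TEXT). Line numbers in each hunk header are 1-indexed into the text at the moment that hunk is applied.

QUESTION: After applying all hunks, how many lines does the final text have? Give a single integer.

Hunk 1: at line 3 remove [ezj,oeavu] add [hfd] -> 13 lines: ibag wzrbv hcc hfd yll kofc yewa erobl vzgms jlxho fttkh yyweg evjbt
Hunk 2: at line 2 remove [hfd] add [ixkbn,jrgye,celb] -> 15 lines: ibag wzrbv hcc ixkbn jrgye celb yll kofc yewa erobl vzgms jlxho fttkh yyweg evjbt
Hunk 3: at line 6 remove [yll,kofc,yewa] add [tttv] -> 13 lines: ibag wzrbv hcc ixkbn jrgye celb tttv erobl vzgms jlxho fttkh yyweg evjbt
Hunk 4: at line 1 remove [hcc] add [qnflx,bvc,mlx] -> 15 lines: ibag wzrbv qnflx bvc mlx ixkbn jrgye celb tttv erobl vzgms jlxho fttkh yyweg evjbt
Hunk 5: at line 9 remove [vzgms,jlxho,fttkh] add [twjq,stula] -> 14 lines: ibag wzrbv qnflx bvc mlx ixkbn jrgye celb tttv erobl twjq stula yyweg evjbt
Final line count: 14

Answer: 14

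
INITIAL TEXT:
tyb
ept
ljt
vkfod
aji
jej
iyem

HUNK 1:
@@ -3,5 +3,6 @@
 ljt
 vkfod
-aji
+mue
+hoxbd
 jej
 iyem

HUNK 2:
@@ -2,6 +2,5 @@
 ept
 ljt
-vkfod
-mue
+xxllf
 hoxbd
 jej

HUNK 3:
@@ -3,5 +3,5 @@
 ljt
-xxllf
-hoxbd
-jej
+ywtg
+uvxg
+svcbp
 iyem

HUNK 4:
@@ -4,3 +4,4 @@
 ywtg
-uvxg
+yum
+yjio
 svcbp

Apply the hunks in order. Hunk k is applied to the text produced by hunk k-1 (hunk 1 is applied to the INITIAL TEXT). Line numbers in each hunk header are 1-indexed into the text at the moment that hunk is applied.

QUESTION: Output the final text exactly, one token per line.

Answer: tyb
ept
ljt
ywtg
yum
yjio
svcbp
iyem

Derivation:
Hunk 1: at line 3 remove [aji] add [mue,hoxbd] -> 8 lines: tyb ept ljt vkfod mue hoxbd jej iyem
Hunk 2: at line 2 remove [vkfod,mue] add [xxllf] -> 7 lines: tyb ept ljt xxllf hoxbd jej iyem
Hunk 3: at line 3 remove [xxllf,hoxbd,jej] add [ywtg,uvxg,svcbp] -> 7 lines: tyb ept ljt ywtg uvxg svcbp iyem
Hunk 4: at line 4 remove [uvxg] add [yum,yjio] -> 8 lines: tyb ept ljt ywtg yum yjio svcbp iyem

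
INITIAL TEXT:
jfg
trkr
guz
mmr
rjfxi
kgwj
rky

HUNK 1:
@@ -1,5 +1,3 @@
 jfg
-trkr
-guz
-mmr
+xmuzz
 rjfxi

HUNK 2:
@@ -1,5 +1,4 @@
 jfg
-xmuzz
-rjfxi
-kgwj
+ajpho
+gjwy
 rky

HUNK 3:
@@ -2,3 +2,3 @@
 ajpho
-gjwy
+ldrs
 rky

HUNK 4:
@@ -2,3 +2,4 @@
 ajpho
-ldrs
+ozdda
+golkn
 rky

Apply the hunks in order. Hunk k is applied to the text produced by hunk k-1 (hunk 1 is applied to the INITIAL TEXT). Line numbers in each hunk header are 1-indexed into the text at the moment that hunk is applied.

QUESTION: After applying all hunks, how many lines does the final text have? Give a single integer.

Hunk 1: at line 1 remove [trkr,guz,mmr] add [xmuzz] -> 5 lines: jfg xmuzz rjfxi kgwj rky
Hunk 2: at line 1 remove [xmuzz,rjfxi,kgwj] add [ajpho,gjwy] -> 4 lines: jfg ajpho gjwy rky
Hunk 3: at line 2 remove [gjwy] add [ldrs] -> 4 lines: jfg ajpho ldrs rky
Hunk 4: at line 2 remove [ldrs] add [ozdda,golkn] -> 5 lines: jfg ajpho ozdda golkn rky
Final line count: 5

Answer: 5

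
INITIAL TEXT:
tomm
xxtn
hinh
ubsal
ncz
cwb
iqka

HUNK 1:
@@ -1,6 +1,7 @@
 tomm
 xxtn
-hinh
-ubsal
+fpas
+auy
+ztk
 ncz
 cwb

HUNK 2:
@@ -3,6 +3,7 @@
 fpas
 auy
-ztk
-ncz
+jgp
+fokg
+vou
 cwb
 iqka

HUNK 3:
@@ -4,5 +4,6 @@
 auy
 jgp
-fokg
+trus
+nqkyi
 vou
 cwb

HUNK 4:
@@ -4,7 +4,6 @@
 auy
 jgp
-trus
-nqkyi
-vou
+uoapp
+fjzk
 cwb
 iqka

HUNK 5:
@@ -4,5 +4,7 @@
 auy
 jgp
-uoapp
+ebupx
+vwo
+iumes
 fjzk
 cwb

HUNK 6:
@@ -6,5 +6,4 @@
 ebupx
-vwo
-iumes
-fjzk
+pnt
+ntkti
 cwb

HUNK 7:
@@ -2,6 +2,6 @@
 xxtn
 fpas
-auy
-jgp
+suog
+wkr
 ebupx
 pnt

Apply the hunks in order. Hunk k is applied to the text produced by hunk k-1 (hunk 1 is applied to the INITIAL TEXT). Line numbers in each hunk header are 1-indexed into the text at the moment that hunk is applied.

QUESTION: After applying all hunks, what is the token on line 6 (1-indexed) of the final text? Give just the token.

Hunk 1: at line 1 remove [hinh,ubsal] add [fpas,auy,ztk] -> 8 lines: tomm xxtn fpas auy ztk ncz cwb iqka
Hunk 2: at line 3 remove [ztk,ncz] add [jgp,fokg,vou] -> 9 lines: tomm xxtn fpas auy jgp fokg vou cwb iqka
Hunk 3: at line 4 remove [fokg] add [trus,nqkyi] -> 10 lines: tomm xxtn fpas auy jgp trus nqkyi vou cwb iqka
Hunk 4: at line 4 remove [trus,nqkyi,vou] add [uoapp,fjzk] -> 9 lines: tomm xxtn fpas auy jgp uoapp fjzk cwb iqka
Hunk 5: at line 4 remove [uoapp] add [ebupx,vwo,iumes] -> 11 lines: tomm xxtn fpas auy jgp ebupx vwo iumes fjzk cwb iqka
Hunk 6: at line 6 remove [vwo,iumes,fjzk] add [pnt,ntkti] -> 10 lines: tomm xxtn fpas auy jgp ebupx pnt ntkti cwb iqka
Hunk 7: at line 2 remove [auy,jgp] add [suog,wkr] -> 10 lines: tomm xxtn fpas suog wkr ebupx pnt ntkti cwb iqka
Final line 6: ebupx

Answer: ebupx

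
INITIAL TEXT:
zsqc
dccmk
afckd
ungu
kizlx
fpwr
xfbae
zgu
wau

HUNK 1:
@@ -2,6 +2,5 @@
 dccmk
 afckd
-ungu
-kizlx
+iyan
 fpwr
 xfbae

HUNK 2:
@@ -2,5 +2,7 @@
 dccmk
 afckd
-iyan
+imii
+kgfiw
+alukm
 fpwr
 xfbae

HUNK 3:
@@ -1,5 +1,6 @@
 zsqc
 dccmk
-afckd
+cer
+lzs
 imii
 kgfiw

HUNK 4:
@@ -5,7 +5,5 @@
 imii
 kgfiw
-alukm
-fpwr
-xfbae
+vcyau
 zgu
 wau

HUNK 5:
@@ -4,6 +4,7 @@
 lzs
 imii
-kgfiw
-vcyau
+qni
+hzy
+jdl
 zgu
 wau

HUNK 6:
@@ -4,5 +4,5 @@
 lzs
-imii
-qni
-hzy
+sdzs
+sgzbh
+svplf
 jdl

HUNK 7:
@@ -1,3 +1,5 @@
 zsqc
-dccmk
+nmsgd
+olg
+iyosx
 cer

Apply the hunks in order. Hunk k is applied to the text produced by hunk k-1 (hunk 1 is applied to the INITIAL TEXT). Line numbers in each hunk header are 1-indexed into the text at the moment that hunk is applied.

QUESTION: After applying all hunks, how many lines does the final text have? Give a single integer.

Answer: 12

Derivation:
Hunk 1: at line 2 remove [ungu,kizlx] add [iyan] -> 8 lines: zsqc dccmk afckd iyan fpwr xfbae zgu wau
Hunk 2: at line 2 remove [iyan] add [imii,kgfiw,alukm] -> 10 lines: zsqc dccmk afckd imii kgfiw alukm fpwr xfbae zgu wau
Hunk 3: at line 1 remove [afckd] add [cer,lzs] -> 11 lines: zsqc dccmk cer lzs imii kgfiw alukm fpwr xfbae zgu wau
Hunk 4: at line 5 remove [alukm,fpwr,xfbae] add [vcyau] -> 9 lines: zsqc dccmk cer lzs imii kgfiw vcyau zgu wau
Hunk 5: at line 4 remove [kgfiw,vcyau] add [qni,hzy,jdl] -> 10 lines: zsqc dccmk cer lzs imii qni hzy jdl zgu wau
Hunk 6: at line 4 remove [imii,qni,hzy] add [sdzs,sgzbh,svplf] -> 10 lines: zsqc dccmk cer lzs sdzs sgzbh svplf jdl zgu wau
Hunk 7: at line 1 remove [dccmk] add [nmsgd,olg,iyosx] -> 12 lines: zsqc nmsgd olg iyosx cer lzs sdzs sgzbh svplf jdl zgu wau
Final line count: 12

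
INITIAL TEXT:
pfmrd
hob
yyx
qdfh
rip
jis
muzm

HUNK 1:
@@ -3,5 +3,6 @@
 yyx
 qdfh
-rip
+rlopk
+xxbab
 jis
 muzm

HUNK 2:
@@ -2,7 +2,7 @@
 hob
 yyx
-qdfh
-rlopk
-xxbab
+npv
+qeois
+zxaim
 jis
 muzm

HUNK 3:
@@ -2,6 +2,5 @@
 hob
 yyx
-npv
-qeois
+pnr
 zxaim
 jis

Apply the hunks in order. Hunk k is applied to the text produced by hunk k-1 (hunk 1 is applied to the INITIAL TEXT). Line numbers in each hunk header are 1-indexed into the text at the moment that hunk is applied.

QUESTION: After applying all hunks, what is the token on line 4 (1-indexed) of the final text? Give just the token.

Hunk 1: at line 3 remove [rip] add [rlopk,xxbab] -> 8 lines: pfmrd hob yyx qdfh rlopk xxbab jis muzm
Hunk 2: at line 2 remove [qdfh,rlopk,xxbab] add [npv,qeois,zxaim] -> 8 lines: pfmrd hob yyx npv qeois zxaim jis muzm
Hunk 3: at line 2 remove [npv,qeois] add [pnr] -> 7 lines: pfmrd hob yyx pnr zxaim jis muzm
Final line 4: pnr

Answer: pnr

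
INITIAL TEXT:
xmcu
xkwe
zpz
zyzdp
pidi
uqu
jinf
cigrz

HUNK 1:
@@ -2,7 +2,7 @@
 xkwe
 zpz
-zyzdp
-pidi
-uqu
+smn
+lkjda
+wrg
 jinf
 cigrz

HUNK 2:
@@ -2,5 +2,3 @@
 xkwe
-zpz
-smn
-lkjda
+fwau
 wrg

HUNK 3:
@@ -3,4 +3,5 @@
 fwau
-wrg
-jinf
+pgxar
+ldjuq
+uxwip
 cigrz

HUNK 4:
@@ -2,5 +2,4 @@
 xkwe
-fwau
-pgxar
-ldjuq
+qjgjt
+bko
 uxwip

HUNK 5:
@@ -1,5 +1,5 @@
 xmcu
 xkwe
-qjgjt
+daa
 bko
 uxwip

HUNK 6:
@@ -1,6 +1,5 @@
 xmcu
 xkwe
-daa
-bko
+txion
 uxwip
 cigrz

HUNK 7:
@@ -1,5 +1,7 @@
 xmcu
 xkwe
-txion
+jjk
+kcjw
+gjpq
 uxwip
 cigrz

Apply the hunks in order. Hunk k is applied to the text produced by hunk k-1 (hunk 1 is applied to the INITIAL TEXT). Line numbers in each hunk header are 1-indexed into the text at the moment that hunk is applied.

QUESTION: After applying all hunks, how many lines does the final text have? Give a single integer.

Hunk 1: at line 2 remove [zyzdp,pidi,uqu] add [smn,lkjda,wrg] -> 8 lines: xmcu xkwe zpz smn lkjda wrg jinf cigrz
Hunk 2: at line 2 remove [zpz,smn,lkjda] add [fwau] -> 6 lines: xmcu xkwe fwau wrg jinf cigrz
Hunk 3: at line 3 remove [wrg,jinf] add [pgxar,ldjuq,uxwip] -> 7 lines: xmcu xkwe fwau pgxar ldjuq uxwip cigrz
Hunk 4: at line 2 remove [fwau,pgxar,ldjuq] add [qjgjt,bko] -> 6 lines: xmcu xkwe qjgjt bko uxwip cigrz
Hunk 5: at line 1 remove [qjgjt] add [daa] -> 6 lines: xmcu xkwe daa bko uxwip cigrz
Hunk 6: at line 1 remove [daa,bko] add [txion] -> 5 lines: xmcu xkwe txion uxwip cigrz
Hunk 7: at line 1 remove [txion] add [jjk,kcjw,gjpq] -> 7 lines: xmcu xkwe jjk kcjw gjpq uxwip cigrz
Final line count: 7

Answer: 7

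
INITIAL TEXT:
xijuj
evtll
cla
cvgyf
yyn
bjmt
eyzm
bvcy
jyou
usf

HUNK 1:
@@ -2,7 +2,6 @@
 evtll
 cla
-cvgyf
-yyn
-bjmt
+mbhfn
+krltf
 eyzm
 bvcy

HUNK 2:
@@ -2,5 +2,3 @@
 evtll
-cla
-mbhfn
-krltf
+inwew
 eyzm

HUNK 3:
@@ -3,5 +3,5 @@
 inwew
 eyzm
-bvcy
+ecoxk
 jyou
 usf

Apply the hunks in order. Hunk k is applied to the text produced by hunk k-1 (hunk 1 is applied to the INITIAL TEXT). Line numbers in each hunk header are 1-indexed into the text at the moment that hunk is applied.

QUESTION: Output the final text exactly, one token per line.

Hunk 1: at line 2 remove [cvgyf,yyn,bjmt] add [mbhfn,krltf] -> 9 lines: xijuj evtll cla mbhfn krltf eyzm bvcy jyou usf
Hunk 2: at line 2 remove [cla,mbhfn,krltf] add [inwew] -> 7 lines: xijuj evtll inwew eyzm bvcy jyou usf
Hunk 3: at line 3 remove [bvcy] add [ecoxk] -> 7 lines: xijuj evtll inwew eyzm ecoxk jyou usf

Answer: xijuj
evtll
inwew
eyzm
ecoxk
jyou
usf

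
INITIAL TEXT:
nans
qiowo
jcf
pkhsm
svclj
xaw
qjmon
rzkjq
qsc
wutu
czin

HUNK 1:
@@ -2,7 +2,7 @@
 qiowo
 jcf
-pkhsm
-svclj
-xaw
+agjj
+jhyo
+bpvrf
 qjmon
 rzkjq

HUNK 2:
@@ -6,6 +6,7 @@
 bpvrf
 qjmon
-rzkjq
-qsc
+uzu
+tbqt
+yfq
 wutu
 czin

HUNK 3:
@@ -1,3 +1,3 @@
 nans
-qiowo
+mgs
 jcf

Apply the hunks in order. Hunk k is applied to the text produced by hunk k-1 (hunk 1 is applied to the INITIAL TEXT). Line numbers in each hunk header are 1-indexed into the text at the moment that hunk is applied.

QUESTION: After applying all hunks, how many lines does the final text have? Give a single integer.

Hunk 1: at line 2 remove [pkhsm,svclj,xaw] add [agjj,jhyo,bpvrf] -> 11 lines: nans qiowo jcf agjj jhyo bpvrf qjmon rzkjq qsc wutu czin
Hunk 2: at line 6 remove [rzkjq,qsc] add [uzu,tbqt,yfq] -> 12 lines: nans qiowo jcf agjj jhyo bpvrf qjmon uzu tbqt yfq wutu czin
Hunk 3: at line 1 remove [qiowo] add [mgs] -> 12 lines: nans mgs jcf agjj jhyo bpvrf qjmon uzu tbqt yfq wutu czin
Final line count: 12

Answer: 12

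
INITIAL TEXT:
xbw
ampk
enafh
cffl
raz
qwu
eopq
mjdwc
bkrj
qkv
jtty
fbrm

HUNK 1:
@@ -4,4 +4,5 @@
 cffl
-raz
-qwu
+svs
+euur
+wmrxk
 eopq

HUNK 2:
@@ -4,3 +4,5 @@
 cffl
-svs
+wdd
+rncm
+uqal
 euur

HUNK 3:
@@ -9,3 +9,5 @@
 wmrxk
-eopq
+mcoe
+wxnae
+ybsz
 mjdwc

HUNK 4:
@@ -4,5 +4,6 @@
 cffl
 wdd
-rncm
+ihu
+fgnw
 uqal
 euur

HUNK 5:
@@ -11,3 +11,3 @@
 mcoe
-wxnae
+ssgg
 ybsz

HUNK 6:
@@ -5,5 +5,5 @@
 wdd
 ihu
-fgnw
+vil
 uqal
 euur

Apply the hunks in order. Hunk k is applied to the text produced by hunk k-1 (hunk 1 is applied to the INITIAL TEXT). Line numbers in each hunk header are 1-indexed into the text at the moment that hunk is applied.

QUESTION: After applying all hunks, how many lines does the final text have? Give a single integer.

Answer: 18

Derivation:
Hunk 1: at line 4 remove [raz,qwu] add [svs,euur,wmrxk] -> 13 lines: xbw ampk enafh cffl svs euur wmrxk eopq mjdwc bkrj qkv jtty fbrm
Hunk 2: at line 4 remove [svs] add [wdd,rncm,uqal] -> 15 lines: xbw ampk enafh cffl wdd rncm uqal euur wmrxk eopq mjdwc bkrj qkv jtty fbrm
Hunk 3: at line 9 remove [eopq] add [mcoe,wxnae,ybsz] -> 17 lines: xbw ampk enafh cffl wdd rncm uqal euur wmrxk mcoe wxnae ybsz mjdwc bkrj qkv jtty fbrm
Hunk 4: at line 4 remove [rncm] add [ihu,fgnw] -> 18 lines: xbw ampk enafh cffl wdd ihu fgnw uqal euur wmrxk mcoe wxnae ybsz mjdwc bkrj qkv jtty fbrm
Hunk 5: at line 11 remove [wxnae] add [ssgg] -> 18 lines: xbw ampk enafh cffl wdd ihu fgnw uqal euur wmrxk mcoe ssgg ybsz mjdwc bkrj qkv jtty fbrm
Hunk 6: at line 5 remove [fgnw] add [vil] -> 18 lines: xbw ampk enafh cffl wdd ihu vil uqal euur wmrxk mcoe ssgg ybsz mjdwc bkrj qkv jtty fbrm
Final line count: 18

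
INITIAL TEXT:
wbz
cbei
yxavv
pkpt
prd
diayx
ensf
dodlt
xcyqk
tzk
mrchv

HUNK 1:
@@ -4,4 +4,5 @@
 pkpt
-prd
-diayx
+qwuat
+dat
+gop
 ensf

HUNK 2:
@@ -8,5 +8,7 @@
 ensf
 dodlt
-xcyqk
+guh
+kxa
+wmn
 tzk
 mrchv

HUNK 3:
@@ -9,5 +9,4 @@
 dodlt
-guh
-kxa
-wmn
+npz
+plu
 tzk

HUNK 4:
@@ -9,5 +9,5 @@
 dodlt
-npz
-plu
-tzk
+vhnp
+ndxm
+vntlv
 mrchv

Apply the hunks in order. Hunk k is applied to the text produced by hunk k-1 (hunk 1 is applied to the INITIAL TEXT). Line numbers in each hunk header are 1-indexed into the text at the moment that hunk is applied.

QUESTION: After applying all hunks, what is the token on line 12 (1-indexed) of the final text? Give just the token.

Hunk 1: at line 4 remove [prd,diayx] add [qwuat,dat,gop] -> 12 lines: wbz cbei yxavv pkpt qwuat dat gop ensf dodlt xcyqk tzk mrchv
Hunk 2: at line 8 remove [xcyqk] add [guh,kxa,wmn] -> 14 lines: wbz cbei yxavv pkpt qwuat dat gop ensf dodlt guh kxa wmn tzk mrchv
Hunk 3: at line 9 remove [guh,kxa,wmn] add [npz,plu] -> 13 lines: wbz cbei yxavv pkpt qwuat dat gop ensf dodlt npz plu tzk mrchv
Hunk 4: at line 9 remove [npz,plu,tzk] add [vhnp,ndxm,vntlv] -> 13 lines: wbz cbei yxavv pkpt qwuat dat gop ensf dodlt vhnp ndxm vntlv mrchv
Final line 12: vntlv

Answer: vntlv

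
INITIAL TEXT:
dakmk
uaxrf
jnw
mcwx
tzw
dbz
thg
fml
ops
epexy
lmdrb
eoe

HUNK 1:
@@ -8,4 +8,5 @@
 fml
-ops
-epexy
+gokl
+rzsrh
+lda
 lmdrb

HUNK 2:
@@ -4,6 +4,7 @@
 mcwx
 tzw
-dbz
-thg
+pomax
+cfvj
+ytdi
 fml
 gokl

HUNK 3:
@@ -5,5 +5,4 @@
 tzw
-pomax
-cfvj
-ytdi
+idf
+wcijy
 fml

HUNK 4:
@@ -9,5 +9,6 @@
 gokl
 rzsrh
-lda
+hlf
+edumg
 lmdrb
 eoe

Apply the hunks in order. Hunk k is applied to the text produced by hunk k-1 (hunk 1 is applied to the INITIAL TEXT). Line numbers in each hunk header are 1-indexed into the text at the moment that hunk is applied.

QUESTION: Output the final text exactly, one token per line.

Hunk 1: at line 8 remove [ops,epexy] add [gokl,rzsrh,lda] -> 13 lines: dakmk uaxrf jnw mcwx tzw dbz thg fml gokl rzsrh lda lmdrb eoe
Hunk 2: at line 4 remove [dbz,thg] add [pomax,cfvj,ytdi] -> 14 lines: dakmk uaxrf jnw mcwx tzw pomax cfvj ytdi fml gokl rzsrh lda lmdrb eoe
Hunk 3: at line 5 remove [pomax,cfvj,ytdi] add [idf,wcijy] -> 13 lines: dakmk uaxrf jnw mcwx tzw idf wcijy fml gokl rzsrh lda lmdrb eoe
Hunk 4: at line 9 remove [lda] add [hlf,edumg] -> 14 lines: dakmk uaxrf jnw mcwx tzw idf wcijy fml gokl rzsrh hlf edumg lmdrb eoe

Answer: dakmk
uaxrf
jnw
mcwx
tzw
idf
wcijy
fml
gokl
rzsrh
hlf
edumg
lmdrb
eoe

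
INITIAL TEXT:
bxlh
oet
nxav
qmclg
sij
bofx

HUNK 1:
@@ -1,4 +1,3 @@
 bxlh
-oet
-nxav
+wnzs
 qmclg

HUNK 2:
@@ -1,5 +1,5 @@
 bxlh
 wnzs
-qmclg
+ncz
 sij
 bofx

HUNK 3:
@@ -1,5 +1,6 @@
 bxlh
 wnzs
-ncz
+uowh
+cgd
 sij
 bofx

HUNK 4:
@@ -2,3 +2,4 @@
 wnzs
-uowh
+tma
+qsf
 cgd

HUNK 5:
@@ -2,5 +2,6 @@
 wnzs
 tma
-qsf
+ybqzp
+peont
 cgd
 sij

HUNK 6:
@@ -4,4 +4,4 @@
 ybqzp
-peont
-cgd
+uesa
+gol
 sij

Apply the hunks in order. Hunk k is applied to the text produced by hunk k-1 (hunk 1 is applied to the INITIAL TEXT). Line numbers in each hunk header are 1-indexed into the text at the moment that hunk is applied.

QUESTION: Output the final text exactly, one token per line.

Hunk 1: at line 1 remove [oet,nxav] add [wnzs] -> 5 lines: bxlh wnzs qmclg sij bofx
Hunk 2: at line 1 remove [qmclg] add [ncz] -> 5 lines: bxlh wnzs ncz sij bofx
Hunk 3: at line 1 remove [ncz] add [uowh,cgd] -> 6 lines: bxlh wnzs uowh cgd sij bofx
Hunk 4: at line 2 remove [uowh] add [tma,qsf] -> 7 lines: bxlh wnzs tma qsf cgd sij bofx
Hunk 5: at line 2 remove [qsf] add [ybqzp,peont] -> 8 lines: bxlh wnzs tma ybqzp peont cgd sij bofx
Hunk 6: at line 4 remove [peont,cgd] add [uesa,gol] -> 8 lines: bxlh wnzs tma ybqzp uesa gol sij bofx

Answer: bxlh
wnzs
tma
ybqzp
uesa
gol
sij
bofx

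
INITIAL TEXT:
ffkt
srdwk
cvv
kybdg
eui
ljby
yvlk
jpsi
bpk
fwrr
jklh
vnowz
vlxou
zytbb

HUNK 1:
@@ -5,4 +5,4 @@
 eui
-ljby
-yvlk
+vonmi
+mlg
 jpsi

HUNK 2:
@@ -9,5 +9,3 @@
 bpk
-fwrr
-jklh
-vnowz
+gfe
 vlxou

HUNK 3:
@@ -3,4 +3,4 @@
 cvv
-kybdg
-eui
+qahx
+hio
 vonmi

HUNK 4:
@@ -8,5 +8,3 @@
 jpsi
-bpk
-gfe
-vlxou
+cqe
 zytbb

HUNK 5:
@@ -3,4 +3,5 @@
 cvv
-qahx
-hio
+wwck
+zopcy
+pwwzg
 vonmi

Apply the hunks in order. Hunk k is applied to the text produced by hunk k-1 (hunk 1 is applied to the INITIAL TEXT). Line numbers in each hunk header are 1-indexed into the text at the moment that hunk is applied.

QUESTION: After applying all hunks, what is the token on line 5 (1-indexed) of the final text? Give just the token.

Hunk 1: at line 5 remove [ljby,yvlk] add [vonmi,mlg] -> 14 lines: ffkt srdwk cvv kybdg eui vonmi mlg jpsi bpk fwrr jklh vnowz vlxou zytbb
Hunk 2: at line 9 remove [fwrr,jklh,vnowz] add [gfe] -> 12 lines: ffkt srdwk cvv kybdg eui vonmi mlg jpsi bpk gfe vlxou zytbb
Hunk 3: at line 3 remove [kybdg,eui] add [qahx,hio] -> 12 lines: ffkt srdwk cvv qahx hio vonmi mlg jpsi bpk gfe vlxou zytbb
Hunk 4: at line 8 remove [bpk,gfe,vlxou] add [cqe] -> 10 lines: ffkt srdwk cvv qahx hio vonmi mlg jpsi cqe zytbb
Hunk 5: at line 3 remove [qahx,hio] add [wwck,zopcy,pwwzg] -> 11 lines: ffkt srdwk cvv wwck zopcy pwwzg vonmi mlg jpsi cqe zytbb
Final line 5: zopcy

Answer: zopcy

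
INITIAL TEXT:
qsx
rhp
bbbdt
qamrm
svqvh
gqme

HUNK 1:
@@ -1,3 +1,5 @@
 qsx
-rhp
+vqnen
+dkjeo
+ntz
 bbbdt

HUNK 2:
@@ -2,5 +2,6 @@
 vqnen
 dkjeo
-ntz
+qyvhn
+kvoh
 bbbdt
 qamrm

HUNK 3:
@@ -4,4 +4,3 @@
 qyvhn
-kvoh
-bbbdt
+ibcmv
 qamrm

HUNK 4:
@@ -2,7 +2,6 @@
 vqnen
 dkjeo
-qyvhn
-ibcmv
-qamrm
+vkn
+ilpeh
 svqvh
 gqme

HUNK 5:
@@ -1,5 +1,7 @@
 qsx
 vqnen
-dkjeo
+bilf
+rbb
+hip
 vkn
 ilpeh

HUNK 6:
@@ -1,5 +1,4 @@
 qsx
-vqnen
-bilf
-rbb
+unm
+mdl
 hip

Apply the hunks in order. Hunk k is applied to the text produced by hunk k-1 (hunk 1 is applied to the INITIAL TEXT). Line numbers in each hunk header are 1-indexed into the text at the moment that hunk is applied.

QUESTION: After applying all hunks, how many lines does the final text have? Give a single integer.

Hunk 1: at line 1 remove [rhp] add [vqnen,dkjeo,ntz] -> 8 lines: qsx vqnen dkjeo ntz bbbdt qamrm svqvh gqme
Hunk 2: at line 2 remove [ntz] add [qyvhn,kvoh] -> 9 lines: qsx vqnen dkjeo qyvhn kvoh bbbdt qamrm svqvh gqme
Hunk 3: at line 4 remove [kvoh,bbbdt] add [ibcmv] -> 8 lines: qsx vqnen dkjeo qyvhn ibcmv qamrm svqvh gqme
Hunk 4: at line 2 remove [qyvhn,ibcmv,qamrm] add [vkn,ilpeh] -> 7 lines: qsx vqnen dkjeo vkn ilpeh svqvh gqme
Hunk 5: at line 1 remove [dkjeo] add [bilf,rbb,hip] -> 9 lines: qsx vqnen bilf rbb hip vkn ilpeh svqvh gqme
Hunk 6: at line 1 remove [vqnen,bilf,rbb] add [unm,mdl] -> 8 lines: qsx unm mdl hip vkn ilpeh svqvh gqme
Final line count: 8

Answer: 8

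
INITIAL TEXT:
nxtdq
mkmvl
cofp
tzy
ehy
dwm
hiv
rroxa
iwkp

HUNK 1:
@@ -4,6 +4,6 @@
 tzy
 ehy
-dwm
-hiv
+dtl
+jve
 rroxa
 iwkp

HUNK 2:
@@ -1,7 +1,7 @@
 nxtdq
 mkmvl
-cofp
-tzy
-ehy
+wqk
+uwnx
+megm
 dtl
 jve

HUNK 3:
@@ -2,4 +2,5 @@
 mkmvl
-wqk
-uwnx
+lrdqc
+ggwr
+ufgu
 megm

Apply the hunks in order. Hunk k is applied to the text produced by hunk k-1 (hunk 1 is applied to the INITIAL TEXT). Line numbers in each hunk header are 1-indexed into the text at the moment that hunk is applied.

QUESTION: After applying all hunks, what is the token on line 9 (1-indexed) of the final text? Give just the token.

Hunk 1: at line 4 remove [dwm,hiv] add [dtl,jve] -> 9 lines: nxtdq mkmvl cofp tzy ehy dtl jve rroxa iwkp
Hunk 2: at line 1 remove [cofp,tzy,ehy] add [wqk,uwnx,megm] -> 9 lines: nxtdq mkmvl wqk uwnx megm dtl jve rroxa iwkp
Hunk 3: at line 2 remove [wqk,uwnx] add [lrdqc,ggwr,ufgu] -> 10 lines: nxtdq mkmvl lrdqc ggwr ufgu megm dtl jve rroxa iwkp
Final line 9: rroxa

Answer: rroxa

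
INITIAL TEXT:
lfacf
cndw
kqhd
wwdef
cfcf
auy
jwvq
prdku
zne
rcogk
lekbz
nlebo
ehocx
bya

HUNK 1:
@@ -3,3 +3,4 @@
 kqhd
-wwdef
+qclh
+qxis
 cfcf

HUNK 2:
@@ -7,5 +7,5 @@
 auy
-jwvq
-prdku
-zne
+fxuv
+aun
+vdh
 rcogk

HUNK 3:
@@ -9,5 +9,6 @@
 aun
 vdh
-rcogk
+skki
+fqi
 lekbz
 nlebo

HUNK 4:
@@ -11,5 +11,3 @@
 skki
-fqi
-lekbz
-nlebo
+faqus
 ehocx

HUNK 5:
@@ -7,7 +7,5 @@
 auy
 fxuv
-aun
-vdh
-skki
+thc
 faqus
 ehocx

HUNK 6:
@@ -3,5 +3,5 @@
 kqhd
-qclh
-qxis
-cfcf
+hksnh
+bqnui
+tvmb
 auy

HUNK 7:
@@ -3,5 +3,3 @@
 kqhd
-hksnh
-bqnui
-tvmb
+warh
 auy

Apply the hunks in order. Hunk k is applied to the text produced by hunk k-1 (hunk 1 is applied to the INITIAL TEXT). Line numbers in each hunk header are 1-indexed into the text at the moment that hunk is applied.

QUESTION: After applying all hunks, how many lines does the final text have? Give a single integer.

Hunk 1: at line 3 remove [wwdef] add [qclh,qxis] -> 15 lines: lfacf cndw kqhd qclh qxis cfcf auy jwvq prdku zne rcogk lekbz nlebo ehocx bya
Hunk 2: at line 7 remove [jwvq,prdku,zne] add [fxuv,aun,vdh] -> 15 lines: lfacf cndw kqhd qclh qxis cfcf auy fxuv aun vdh rcogk lekbz nlebo ehocx bya
Hunk 3: at line 9 remove [rcogk] add [skki,fqi] -> 16 lines: lfacf cndw kqhd qclh qxis cfcf auy fxuv aun vdh skki fqi lekbz nlebo ehocx bya
Hunk 4: at line 11 remove [fqi,lekbz,nlebo] add [faqus] -> 14 lines: lfacf cndw kqhd qclh qxis cfcf auy fxuv aun vdh skki faqus ehocx bya
Hunk 5: at line 7 remove [aun,vdh,skki] add [thc] -> 12 lines: lfacf cndw kqhd qclh qxis cfcf auy fxuv thc faqus ehocx bya
Hunk 6: at line 3 remove [qclh,qxis,cfcf] add [hksnh,bqnui,tvmb] -> 12 lines: lfacf cndw kqhd hksnh bqnui tvmb auy fxuv thc faqus ehocx bya
Hunk 7: at line 3 remove [hksnh,bqnui,tvmb] add [warh] -> 10 lines: lfacf cndw kqhd warh auy fxuv thc faqus ehocx bya
Final line count: 10

Answer: 10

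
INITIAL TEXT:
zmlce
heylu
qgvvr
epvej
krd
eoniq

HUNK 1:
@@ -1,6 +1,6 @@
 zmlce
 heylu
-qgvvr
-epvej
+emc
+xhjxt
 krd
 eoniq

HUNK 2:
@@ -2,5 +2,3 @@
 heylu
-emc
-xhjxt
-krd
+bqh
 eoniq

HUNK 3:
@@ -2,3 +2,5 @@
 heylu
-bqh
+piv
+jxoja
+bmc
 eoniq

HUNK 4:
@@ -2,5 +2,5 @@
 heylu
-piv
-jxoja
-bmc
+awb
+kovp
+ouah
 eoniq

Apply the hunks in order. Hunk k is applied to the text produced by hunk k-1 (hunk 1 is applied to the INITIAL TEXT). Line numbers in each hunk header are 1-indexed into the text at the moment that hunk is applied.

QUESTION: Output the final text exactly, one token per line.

Hunk 1: at line 1 remove [qgvvr,epvej] add [emc,xhjxt] -> 6 lines: zmlce heylu emc xhjxt krd eoniq
Hunk 2: at line 2 remove [emc,xhjxt,krd] add [bqh] -> 4 lines: zmlce heylu bqh eoniq
Hunk 3: at line 2 remove [bqh] add [piv,jxoja,bmc] -> 6 lines: zmlce heylu piv jxoja bmc eoniq
Hunk 4: at line 2 remove [piv,jxoja,bmc] add [awb,kovp,ouah] -> 6 lines: zmlce heylu awb kovp ouah eoniq

Answer: zmlce
heylu
awb
kovp
ouah
eoniq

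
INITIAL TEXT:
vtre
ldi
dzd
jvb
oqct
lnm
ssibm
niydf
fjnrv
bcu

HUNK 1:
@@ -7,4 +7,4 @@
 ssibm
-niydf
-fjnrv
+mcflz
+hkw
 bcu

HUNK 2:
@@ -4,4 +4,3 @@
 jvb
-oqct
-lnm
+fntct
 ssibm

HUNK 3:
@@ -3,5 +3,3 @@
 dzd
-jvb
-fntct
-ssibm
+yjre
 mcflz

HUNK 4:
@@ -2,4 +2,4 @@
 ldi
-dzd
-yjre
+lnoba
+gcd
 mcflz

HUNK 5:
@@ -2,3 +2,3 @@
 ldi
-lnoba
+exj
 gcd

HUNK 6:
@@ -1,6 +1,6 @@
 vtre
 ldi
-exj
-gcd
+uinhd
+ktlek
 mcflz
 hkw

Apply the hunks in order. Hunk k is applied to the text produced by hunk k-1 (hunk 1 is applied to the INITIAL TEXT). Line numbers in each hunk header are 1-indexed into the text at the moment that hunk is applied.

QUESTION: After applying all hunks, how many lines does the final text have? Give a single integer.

Hunk 1: at line 7 remove [niydf,fjnrv] add [mcflz,hkw] -> 10 lines: vtre ldi dzd jvb oqct lnm ssibm mcflz hkw bcu
Hunk 2: at line 4 remove [oqct,lnm] add [fntct] -> 9 lines: vtre ldi dzd jvb fntct ssibm mcflz hkw bcu
Hunk 3: at line 3 remove [jvb,fntct,ssibm] add [yjre] -> 7 lines: vtre ldi dzd yjre mcflz hkw bcu
Hunk 4: at line 2 remove [dzd,yjre] add [lnoba,gcd] -> 7 lines: vtre ldi lnoba gcd mcflz hkw bcu
Hunk 5: at line 2 remove [lnoba] add [exj] -> 7 lines: vtre ldi exj gcd mcflz hkw bcu
Hunk 6: at line 1 remove [exj,gcd] add [uinhd,ktlek] -> 7 lines: vtre ldi uinhd ktlek mcflz hkw bcu
Final line count: 7

Answer: 7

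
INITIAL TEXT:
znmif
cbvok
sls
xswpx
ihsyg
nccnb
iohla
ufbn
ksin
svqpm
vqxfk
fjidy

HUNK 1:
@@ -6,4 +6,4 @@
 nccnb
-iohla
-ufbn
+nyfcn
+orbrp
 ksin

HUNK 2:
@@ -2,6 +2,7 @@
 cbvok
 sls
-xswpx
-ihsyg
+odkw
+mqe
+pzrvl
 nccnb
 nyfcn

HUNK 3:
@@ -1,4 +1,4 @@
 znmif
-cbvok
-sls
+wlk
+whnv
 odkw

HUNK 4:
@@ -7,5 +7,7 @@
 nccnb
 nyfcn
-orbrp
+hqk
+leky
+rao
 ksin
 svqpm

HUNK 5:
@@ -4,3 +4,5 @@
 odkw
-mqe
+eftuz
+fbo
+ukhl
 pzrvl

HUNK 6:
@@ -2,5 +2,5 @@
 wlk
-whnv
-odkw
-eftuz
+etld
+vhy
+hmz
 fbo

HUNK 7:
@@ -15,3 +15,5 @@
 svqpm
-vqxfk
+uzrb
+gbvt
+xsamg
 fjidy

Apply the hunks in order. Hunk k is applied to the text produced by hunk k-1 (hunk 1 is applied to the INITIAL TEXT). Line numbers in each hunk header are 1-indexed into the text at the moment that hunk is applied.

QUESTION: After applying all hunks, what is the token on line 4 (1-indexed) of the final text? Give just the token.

Answer: vhy

Derivation:
Hunk 1: at line 6 remove [iohla,ufbn] add [nyfcn,orbrp] -> 12 lines: znmif cbvok sls xswpx ihsyg nccnb nyfcn orbrp ksin svqpm vqxfk fjidy
Hunk 2: at line 2 remove [xswpx,ihsyg] add [odkw,mqe,pzrvl] -> 13 lines: znmif cbvok sls odkw mqe pzrvl nccnb nyfcn orbrp ksin svqpm vqxfk fjidy
Hunk 3: at line 1 remove [cbvok,sls] add [wlk,whnv] -> 13 lines: znmif wlk whnv odkw mqe pzrvl nccnb nyfcn orbrp ksin svqpm vqxfk fjidy
Hunk 4: at line 7 remove [orbrp] add [hqk,leky,rao] -> 15 lines: znmif wlk whnv odkw mqe pzrvl nccnb nyfcn hqk leky rao ksin svqpm vqxfk fjidy
Hunk 5: at line 4 remove [mqe] add [eftuz,fbo,ukhl] -> 17 lines: znmif wlk whnv odkw eftuz fbo ukhl pzrvl nccnb nyfcn hqk leky rao ksin svqpm vqxfk fjidy
Hunk 6: at line 2 remove [whnv,odkw,eftuz] add [etld,vhy,hmz] -> 17 lines: znmif wlk etld vhy hmz fbo ukhl pzrvl nccnb nyfcn hqk leky rao ksin svqpm vqxfk fjidy
Hunk 7: at line 15 remove [vqxfk] add [uzrb,gbvt,xsamg] -> 19 lines: znmif wlk etld vhy hmz fbo ukhl pzrvl nccnb nyfcn hqk leky rao ksin svqpm uzrb gbvt xsamg fjidy
Final line 4: vhy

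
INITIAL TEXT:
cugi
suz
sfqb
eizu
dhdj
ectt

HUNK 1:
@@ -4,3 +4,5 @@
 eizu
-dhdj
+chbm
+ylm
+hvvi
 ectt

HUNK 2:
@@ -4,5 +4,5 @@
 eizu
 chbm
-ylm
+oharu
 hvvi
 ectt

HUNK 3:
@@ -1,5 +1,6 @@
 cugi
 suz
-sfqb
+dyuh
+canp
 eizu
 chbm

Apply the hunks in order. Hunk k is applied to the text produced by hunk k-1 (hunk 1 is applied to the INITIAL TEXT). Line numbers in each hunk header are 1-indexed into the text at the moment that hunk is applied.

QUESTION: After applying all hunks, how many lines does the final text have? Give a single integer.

Answer: 9

Derivation:
Hunk 1: at line 4 remove [dhdj] add [chbm,ylm,hvvi] -> 8 lines: cugi suz sfqb eizu chbm ylm hvvi ectt
Hunk 2: at line 4 remove [ylm] add [oharu] -> 8 lines: cugi suz sfqb eizu chbm oharu hvvi ectt
Hunk 3: at line 1 remove [sfqb] add [dyuh,canp] -> 9 lines: cugi suz dyuh canp eizu chbm oharu hvvi ectt
Final line count: 9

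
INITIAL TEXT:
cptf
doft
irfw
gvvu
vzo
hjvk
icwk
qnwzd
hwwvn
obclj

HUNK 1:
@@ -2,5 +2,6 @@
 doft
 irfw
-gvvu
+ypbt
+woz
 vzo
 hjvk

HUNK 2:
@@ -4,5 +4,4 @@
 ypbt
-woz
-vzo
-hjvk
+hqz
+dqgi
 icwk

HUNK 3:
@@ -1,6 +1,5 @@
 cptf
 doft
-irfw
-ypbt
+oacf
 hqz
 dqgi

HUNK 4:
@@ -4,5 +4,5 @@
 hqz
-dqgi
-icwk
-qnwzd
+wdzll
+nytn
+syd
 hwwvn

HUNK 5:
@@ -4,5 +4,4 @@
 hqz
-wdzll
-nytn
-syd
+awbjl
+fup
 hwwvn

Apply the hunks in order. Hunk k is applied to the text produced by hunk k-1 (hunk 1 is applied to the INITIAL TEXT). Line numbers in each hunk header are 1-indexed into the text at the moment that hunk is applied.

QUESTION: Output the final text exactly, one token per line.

Answer: cptf
doft
oacf
hqz
awbjl
fup
hwwvn
obclj

Derivation:
Hunk 1: at line 2 remove [gvvu] add [ypbt,woz] -> 11 lines: cptf doft irfw ypbt woz vzo hjvk icwk qnwzd hwwvn obclj
Hunk 2: at line 4 remove [woz,vzo,hjvk] add [hqz,dqgi] -> 10 lines: cptf doft irfw ypbt hqz dqgi icwk qnwzd hwwvn obclj
Hunk 3: at line 1 remove [irfw,ypbt] add [oacf] -> 9 lines: cptf doft oacf hqz dqgi icwk qnwzd hwwvn obclj
Hunk 4: at line 4 remove [dqgi,icwk,qnwzd] add [wdzll,nytn,syd] -> 9 lines: cptf doft oacf hqz wdzll nytn syd hwwvn obclj
Hunk 5: at line 4 remove [wdzll,nytn,syd] add [awbjl,fup] -> 8 lines: cptf doft oacf hqz awbjl fup hwwvn obclj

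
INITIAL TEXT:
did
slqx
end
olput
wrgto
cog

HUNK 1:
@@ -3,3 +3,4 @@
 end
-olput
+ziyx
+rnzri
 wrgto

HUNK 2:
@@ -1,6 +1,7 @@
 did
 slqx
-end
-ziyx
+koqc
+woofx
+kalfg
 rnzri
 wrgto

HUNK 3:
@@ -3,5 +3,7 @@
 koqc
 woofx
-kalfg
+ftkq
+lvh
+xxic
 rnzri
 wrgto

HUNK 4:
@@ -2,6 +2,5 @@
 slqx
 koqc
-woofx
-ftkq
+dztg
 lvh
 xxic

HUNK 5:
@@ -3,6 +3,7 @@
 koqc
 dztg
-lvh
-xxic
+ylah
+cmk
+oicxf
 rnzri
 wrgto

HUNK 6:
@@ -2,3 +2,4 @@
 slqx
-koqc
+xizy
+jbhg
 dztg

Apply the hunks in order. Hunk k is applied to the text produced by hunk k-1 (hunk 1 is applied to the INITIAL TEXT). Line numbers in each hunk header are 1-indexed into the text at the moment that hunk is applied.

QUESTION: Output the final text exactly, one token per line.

Answer: did
slqx
xizy
jbhg
dztg
ylah
cmk
oicxf
rnzri
wrgto
cog

Derivation:
Hunk 1: at line 3 remove [olput] add [ziyx,rnzri] -> 7 lines: did slqx end ziyx rnzri wrgto cog
Hunk 2: at line 1 remove [end,ziyx] add [koqc,woofx,kalfg] -> 8 lines: did slqx koqc woofx kalfg rnzri wrgto cog
Hunk 3: at line 3 remove [kalfg] add [ftkq,lvh,xxic] -> 10 lines: did slqx koqc woofx ftkq lvh xxic rnzri wrgto cog
Hunk 4: at line 2 remove [woofx,ftkq] add [dztg] -> 9 lines: did slqx koqc dztg lvh xxic rnzri wrgto cog
Hunk 5: at line 3 remove [lvh,xxic] add [ylah,cmk,oicxf] -> 10 lines: did slqx koqc dztg ylah cmk oicxf rnzri wrgto cog
Hunk 6: at line 2 remove [koqc] add [xizy,jbhg] -> 11 lines: did slqx xizy jbhg dztg ylah cmk oicxf rnzri wrgto cog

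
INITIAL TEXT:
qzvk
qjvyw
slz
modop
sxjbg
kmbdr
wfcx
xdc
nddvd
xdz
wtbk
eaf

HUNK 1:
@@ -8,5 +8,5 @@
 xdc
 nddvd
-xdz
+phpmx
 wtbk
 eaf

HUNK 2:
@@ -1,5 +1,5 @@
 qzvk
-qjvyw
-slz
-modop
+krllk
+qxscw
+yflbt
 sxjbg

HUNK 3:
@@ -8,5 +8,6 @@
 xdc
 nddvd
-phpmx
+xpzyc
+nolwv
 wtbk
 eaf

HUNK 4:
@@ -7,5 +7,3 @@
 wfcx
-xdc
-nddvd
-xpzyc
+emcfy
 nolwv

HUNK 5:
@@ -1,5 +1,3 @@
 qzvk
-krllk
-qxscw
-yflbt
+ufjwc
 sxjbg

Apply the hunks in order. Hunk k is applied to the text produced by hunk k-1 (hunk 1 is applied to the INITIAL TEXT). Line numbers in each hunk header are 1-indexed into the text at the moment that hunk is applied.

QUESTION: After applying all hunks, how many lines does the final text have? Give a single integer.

Hunk 1: at line 8 remove [xdz] add [phpmx] -> 12 lines: qzvk qjvyw slz modop sxjbg kmbdr wfcx xdc nddvd phpmx wtbk eaf
Hunk 2: at line 1 remove [qjvyw,slz,modop] add [krllk,qxscw,yflbt] -> 12 lines: qzvk krllk qxscw yflbt sxjbg kmbdr wfcx xdc nddvd phpmx wtbk eaf
Hunk 3: at line 8 remove [phpmx] add [xpzyc,nolwv] -> 13 lines: qzvk krllk qxscw yflbt sxjbg kmbdr wfcx xdc nddvd xpzyc nolwv wtbk eaf
Hunk 4: at line 7 remove [xdc,nddvd,xpzyc] add [emcfy] -> 11 lines: qzvk krllk qxscw yflbt sxjbg kmbdr wfcx emcfy nolwv wtbk eaf
Hunk 5: at line 1 remove [krllk,qxscw,yflbt] add [ufjwc] -> 9 lines: qzvk ufjwc sxjbg kmbdr wfcx emcfy nolwv wtbk eaf
Final line count: 9

Answer: 9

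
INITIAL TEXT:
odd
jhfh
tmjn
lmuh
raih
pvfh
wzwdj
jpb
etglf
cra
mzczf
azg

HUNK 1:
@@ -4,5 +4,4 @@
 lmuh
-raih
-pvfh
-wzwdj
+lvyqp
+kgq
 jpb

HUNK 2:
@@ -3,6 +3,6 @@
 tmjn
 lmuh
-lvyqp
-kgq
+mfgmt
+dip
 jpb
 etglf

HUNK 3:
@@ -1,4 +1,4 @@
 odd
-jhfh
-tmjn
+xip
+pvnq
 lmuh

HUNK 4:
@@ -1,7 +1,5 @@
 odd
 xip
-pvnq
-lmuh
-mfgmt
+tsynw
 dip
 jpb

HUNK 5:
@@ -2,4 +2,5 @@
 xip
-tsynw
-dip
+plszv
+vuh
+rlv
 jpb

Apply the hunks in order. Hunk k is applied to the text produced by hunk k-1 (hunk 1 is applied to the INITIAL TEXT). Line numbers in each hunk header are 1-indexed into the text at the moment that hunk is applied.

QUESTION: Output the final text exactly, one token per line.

Hunk 1: at line 4 remove [raih,pvfh,wzwdj] add [lvyqp,kgq] -> 11 lines: odd jhfh tmjn lmuh lvyqp kgq jpb etglf cra mzczf azg
Hunk 2: at line 3 remove [lvyqp,kgq] add [mfgmt,dip] -> 11 lines: odd jhfh tmjn lmuh mfgmt dip jpb etglf cra mzczf azg
Hunk 3: at line 1 remove [jhfh,tmjn] add [xip,pvnq] -> 11 lines: odd xip pvnq lmuh mfgmt dip jpb etglf cra mzczf azg
Hunk 4: at line 1 remove [pvnq,lmuh,mfgmt] add [tsynw] -> 9 lines: odd xip tsynw dip jpb etglf cra mzczf azg
Hunk 5: at line 2 remove [tsynw,dip] add [plszv,vuh,rlv] -> 10 lines: odd xip plszv vuh rlv jpb etglf cra mzczf azg

Answer: odd
xip
plszv
vuh
rlv
jpb
etglf
cra
mzczf
azg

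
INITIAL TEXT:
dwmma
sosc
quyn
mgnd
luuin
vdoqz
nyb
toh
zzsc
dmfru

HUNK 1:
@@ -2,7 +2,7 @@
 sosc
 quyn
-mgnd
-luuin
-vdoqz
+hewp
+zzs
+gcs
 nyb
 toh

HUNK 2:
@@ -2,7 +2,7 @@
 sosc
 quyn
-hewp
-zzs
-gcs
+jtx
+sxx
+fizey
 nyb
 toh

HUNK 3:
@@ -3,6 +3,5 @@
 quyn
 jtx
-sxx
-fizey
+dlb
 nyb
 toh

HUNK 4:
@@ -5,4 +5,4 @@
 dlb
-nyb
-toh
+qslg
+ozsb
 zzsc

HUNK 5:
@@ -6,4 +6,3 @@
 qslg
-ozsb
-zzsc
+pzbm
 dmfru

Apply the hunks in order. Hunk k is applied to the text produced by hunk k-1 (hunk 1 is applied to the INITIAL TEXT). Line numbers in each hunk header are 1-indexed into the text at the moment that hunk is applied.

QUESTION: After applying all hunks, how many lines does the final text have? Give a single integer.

Answer: 8

Derivation:
Hunk 1: at line 2 remove [mgnd,luuin,vdoqz] add [hewp,zzs,gcs] -> 10 lines: dwmma sosc quyn hewp zzs gcs nyb toh zzsc dmfru
Hunk 2: at line 2 remove [hewp,zzs,gcs] add [jtx,sxx,fizey] -> 10 lines: dwmma sosc quyn jtx sxx fizey nyb toh zzsc dmfru
Hunk 3: at line 3 remove [sxx,fizey] add [dlb] -> 9 lines: dwmma sosc quyn jtx dlb nyb toh zzsc dmfru
Hunk 4: at line 5 remove [nyb,toh] add [qslg,ozsb] -> 9 lines: dwmma sosc quyn jtx dlb qslg ozsb zzsc dmfru
Hunk 5: at line 6 remove [ozsb,zzsc] add [pzbm] -> 8 lines: dwmma sosc quyn jtx dlb qslg pzbm dmfru
Final line count: 8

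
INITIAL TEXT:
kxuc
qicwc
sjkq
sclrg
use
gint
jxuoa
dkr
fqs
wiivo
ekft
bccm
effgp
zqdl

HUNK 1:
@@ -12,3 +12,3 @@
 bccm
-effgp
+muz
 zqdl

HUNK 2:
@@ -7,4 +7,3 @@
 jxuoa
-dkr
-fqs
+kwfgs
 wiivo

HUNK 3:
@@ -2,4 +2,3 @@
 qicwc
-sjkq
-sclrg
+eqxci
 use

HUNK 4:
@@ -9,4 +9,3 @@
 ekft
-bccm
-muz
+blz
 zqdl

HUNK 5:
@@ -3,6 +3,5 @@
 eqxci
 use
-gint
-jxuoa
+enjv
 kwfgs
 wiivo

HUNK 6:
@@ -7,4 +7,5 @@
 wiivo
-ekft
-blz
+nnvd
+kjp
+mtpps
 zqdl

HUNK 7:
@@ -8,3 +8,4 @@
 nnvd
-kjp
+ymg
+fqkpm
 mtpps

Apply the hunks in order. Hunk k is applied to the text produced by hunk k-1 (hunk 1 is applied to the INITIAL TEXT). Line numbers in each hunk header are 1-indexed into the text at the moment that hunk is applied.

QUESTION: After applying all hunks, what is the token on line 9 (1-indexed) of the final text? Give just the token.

Answer: ymg

Derivation:
Hunk 1: at line 12 remove [effgp] add [muz] -> 14 lines: kxuc qicwc sjkq sclrg use gint jxuoa dkr fqs wiivo ekft bccm muz zqdl
Hunk 2: at line 7 remove [dkr,fqs] add [kwfgs] -> 13 lines: kxuc qicwc sjkq sclrg use gint jxuoa kwfgs wiivo ekft bccm muz zqdl
Hunk 3: at line 2 remove [sjkq,sclrg] add [eqxci] -> 12 lines: kxuc qicwc eqxci use gint jxuoa kwfgs wiivo ekft bccm muz zqdl
Hunk 4: at line 9 remove [bccm,muz] add [blz] -> 11 lines: kxuc qicwc eqxci use gint jxuoa kwfgs wiivo ekft blz zqdl
Hunk 5: at line 3 remove [gint,jxuoa] add [enjv] -> 10 lines: kxuc qicwc eqxci use enjv kwfgs wiivo ekft blz zqdl
Hunk 6: at line 7 remove [ekft,blz] add [nnvd,kjp,mtpps] -> 11 lines: kxuc qicwc eqxci use enjv kwfgs wiivo nnvd kjp mtpps zqdl
Hunk 7: at line 8 remove [kjp] add [ymg,fqkpm] -> 12 lines: kxuc qicwc eqxci use enjv kwfgs wiivo nnvd ymg fqkpm mtpps zqdl
Final line 9: ymg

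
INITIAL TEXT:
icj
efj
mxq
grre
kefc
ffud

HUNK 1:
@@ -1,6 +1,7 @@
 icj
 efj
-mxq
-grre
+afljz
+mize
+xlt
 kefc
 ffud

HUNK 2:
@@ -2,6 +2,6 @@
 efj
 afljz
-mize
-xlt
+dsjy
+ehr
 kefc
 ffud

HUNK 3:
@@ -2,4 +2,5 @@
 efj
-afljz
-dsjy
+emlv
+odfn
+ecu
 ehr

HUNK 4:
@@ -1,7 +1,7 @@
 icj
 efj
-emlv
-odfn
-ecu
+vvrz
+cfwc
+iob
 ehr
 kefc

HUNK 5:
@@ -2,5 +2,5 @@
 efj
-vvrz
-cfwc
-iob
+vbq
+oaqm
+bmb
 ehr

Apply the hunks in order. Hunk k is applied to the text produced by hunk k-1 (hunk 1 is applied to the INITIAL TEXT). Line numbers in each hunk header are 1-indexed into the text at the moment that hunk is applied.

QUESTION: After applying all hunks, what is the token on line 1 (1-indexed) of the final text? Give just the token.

Answer: icj

Derivation:
Hunk 1: at line 1 remove [mxq,grre] add [afljz,mize,xlt] -> 7 lines: icj efj afljz mize xlt kefc ffud
Hunk 2: at line 2 remove [mize,xlt] add [dsjy,ehr] -> 7 lines: icj efj afljz dsjy ehr kefc ffud
Hunk 3: at line 2 remove [afljz,dsjy] add [emlv,odfn,ecu] -> 8 lines: icj efj emlv odfn ecu ehr kefc ffud
Hunk 4: at line 1 remove [emlv,odfn,ecu] add [vvrz,cfwc,iob] -> 8 lines: icj efj vvrz cfwc iob ehr kefc ffud
Hunk 5: at line 2 remove [vvrz,cfwc,iob] add [vbq,oaqm,bmb] -> 8 lines: icj efj vbq oaqm bmb ehr kefc ffud
Final line 1: icj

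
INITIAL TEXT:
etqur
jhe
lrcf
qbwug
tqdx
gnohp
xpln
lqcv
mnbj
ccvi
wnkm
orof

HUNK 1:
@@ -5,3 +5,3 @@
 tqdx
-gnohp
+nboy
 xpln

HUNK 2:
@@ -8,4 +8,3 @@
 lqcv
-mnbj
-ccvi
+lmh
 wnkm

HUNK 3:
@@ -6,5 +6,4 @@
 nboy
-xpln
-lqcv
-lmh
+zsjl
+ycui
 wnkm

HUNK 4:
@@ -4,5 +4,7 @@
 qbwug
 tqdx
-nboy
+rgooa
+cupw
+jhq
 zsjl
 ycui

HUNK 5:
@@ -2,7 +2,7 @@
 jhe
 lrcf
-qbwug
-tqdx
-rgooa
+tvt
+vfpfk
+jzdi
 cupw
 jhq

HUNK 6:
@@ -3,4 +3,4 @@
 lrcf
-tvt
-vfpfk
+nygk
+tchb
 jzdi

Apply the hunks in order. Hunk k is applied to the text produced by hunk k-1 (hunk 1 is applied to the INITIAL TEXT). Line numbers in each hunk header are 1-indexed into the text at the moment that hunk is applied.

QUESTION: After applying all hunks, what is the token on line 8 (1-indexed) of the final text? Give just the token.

Hunk 1: at line 5 remove [gnohp] add [nboy] -> 12 lines: etqur jhe lrcf qbwug tqdx nboy xpln lqcv mnbj ccvi wnkm orof
Hunk 2: at line 8 remove [mnbj,ccvi] add [lmh] -> 11 lines: etqur jhe lrcf qbwug tqdx nboy xpln lqcv lmh wnkm orof
Hunk 3: at line 6 remove [xpln,lqcv,lmh] add [zsjl,ycui] -> 10 lines: etqur jhe lrcf qbwug tqdx nboy zsjl ycui wnkm orof
Hunk 4: at line 4 remove [nboy] add [rgooa,cupw,jhq] -> 12 lines: etqur jhe lrcf qbwug tqdx rgooa cupw jhq zsjl ycui wnkm orof
Hunk 5: at line 2 remove [qbwug,tqdx,rgooa] add [tvt,vfpfk,jzdi] -> 12 lines: etqur jhe lrcf tvt vfpfk jzdi cupw jhq zsjl ycui wnkm orof
Hunk 6: at line 3 remove [tvt,vfpfk] add [nygk,tchb] -> 12 lines: etqur jhe lrcf nygk tchb jzdi cupw jhq zsjl ycui wnkm orof
Final line 8: jhq

Answer: jhq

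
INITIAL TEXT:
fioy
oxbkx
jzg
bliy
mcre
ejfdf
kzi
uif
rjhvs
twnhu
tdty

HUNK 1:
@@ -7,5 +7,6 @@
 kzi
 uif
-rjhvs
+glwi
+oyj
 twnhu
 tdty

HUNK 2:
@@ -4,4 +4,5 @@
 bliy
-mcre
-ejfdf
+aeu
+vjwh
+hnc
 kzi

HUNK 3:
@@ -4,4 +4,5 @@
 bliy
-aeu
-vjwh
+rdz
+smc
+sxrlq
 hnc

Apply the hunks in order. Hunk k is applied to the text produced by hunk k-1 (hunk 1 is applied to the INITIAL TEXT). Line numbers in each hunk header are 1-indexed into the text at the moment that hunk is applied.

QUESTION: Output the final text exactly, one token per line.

Answer: fioy
oxbkx
jzg
bliy
rdz
smc
sxrlq
hnc
kzi
uif
glwi
oyj
twnhu
tdty

Derivation:
Hunk 1: at line 7 remove [rjhvs] add [glwi,oyj] -> 12 lines: fioy oxbkx jzg bliy mcre ejfdf kzi uif glwi oyj twnhu tdty
Hunk 2: at line 4 remove [mcre,ejfdf] add [aeu,vjwh,hnc] -> 13 lines: fioy oxbkx jzg bliy aeu vjwh hnc kzi uif glwi oyj twnhu tdty
Hunk 3: at line 4 remove [aeu,vjwh] add [rdz,smc,sxrlq] -> 14 lines: fioy oxbkx jzg bliy rdz smc sxrlq hnc kzi uif glwi oyj twnhu tdty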